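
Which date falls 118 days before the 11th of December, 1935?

the 15th of August, 1935

Count 118 days before December 11, 1935:
August 1935: 31 − 15 = 16 days remain.
Then September (30), October (31), November (30): 30 + 31 + 30 = 91 days.
December 1–11, 1935: 11 days.
Total: 16 + 91 + 11 = 118 days.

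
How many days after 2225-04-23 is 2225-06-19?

April 2225: 30 − 23 = 7 days remain.
Then May (31): 31 days.
June 1–19, 2225: 19 days.
Total: 7 + 31 + 19 = 57 days.

57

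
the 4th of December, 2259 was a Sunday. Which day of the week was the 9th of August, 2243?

Wednesday

Count forward from the earlier date (August 9, 2243) to the later (December 4, 2259):
Day-of-year of August 9, 2243: 221.
Day-of-year of December 4, 2259: 338.
2243 has 365 days, so 365 − 221 = 144 days remain in 2243.
Full years 2244–2258: 11 common + 4 leap = 11×365 + 4×366 = 5479 days.
Total: 144 + 5479 + 338 = 5961 days.
5961 mod 7 = 4, so 4 days before Sunday is Wednesday.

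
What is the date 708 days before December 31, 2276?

January 23, 2275

Count 708 days before December 31, 2276:
Day-of-year of January 23, 2275: 23.
Day-of-year of December 31, 2276: 366.
2275 has 365 days, so 365 − 23 = 342 days remain in 2275.
Total: 342 + 366 = 708 days.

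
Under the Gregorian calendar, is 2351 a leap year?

2351 is not a leap year.

No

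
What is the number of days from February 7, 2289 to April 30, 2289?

82

February 2289: 28 − 7 = 21 days remain (2289 is not a leap year, so February has 28 days).
Then March (31): 31 days.
April 1–30, 2289: 30 days.
Total: 21 + 31 + 30 = 82 days.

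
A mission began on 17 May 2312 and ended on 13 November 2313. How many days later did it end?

545

May 17, 2312 → May 17, 2313: 365 days.
May 2313: 31 − 17 = 14 days remain.
Then June (30), July (31), August (31), September (30), October (31): 30 + 31 + 31 + 30 + 31 = 153 days.
November 1–13, 2313: 13 days.
Residual: 180 days.
Total: 545 days.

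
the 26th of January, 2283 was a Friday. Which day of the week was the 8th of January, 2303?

Thursday

From January 26, 2283 to January 26, 2302: 19 years, of which 4 contain a Feb 29 — 15×365 + 4×366 = 6939 days.
(2300 is not a leap year (divisible by 100 but not 400).)
January 2302: 31 − 26 = 5 days remain.
Then 11 full months totalling 334 days.
January 1–8, 2303: 8 days.
Residual: 347 days.
Total: 7286 days.
7286 mod 7 = 6, so 6 days after Friday is Thursday.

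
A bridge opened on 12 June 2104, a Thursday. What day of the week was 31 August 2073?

Thursday

Count forward from the earlier date (August 31, 2073) to the later (June 12, 2104):
Day-of-year of August 31, 2073: 243.
Day-of-year of June 12, 2104: 164.
2073 has 365 days, so 365 − 243 = 122 days remain in 2073.
Full years 2074–2103: 24 common + 6 leap = 24×365 + 6×366 = 10956 days.
Total: 122 + 10956 + 164 = 11242 days.
11242 is a multiple of 7, so 31 August 2073 falls on the same weekday: Thursday.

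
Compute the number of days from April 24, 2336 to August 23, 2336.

April 2336: 30 − 24 = 6 days remain.
Then May (31), June (30), July (31): 31 + 30 + 31 = 92 days.
August 1–23, 2336: 23 days.
Total: 6 + 92 + 23 = 121 days.

121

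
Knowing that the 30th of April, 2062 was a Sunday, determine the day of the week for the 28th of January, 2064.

April 30, 2062 → April 30, 2063: 365 days.
April 2063: 30 − 30 = 0 days remain.
Then May (31), June (30), July (31), August (31), September (30), October (31), November (30), December (31): 31 + 30 + 31 + 31 + 30 + 31 + 30 + 31 = 245 days.
January 1–28, 2064: 28 days.
Residual: 273 days.
Total: 638 days.
638 mod 7 = 1, so 1 day after Sunday is Monday.

Monday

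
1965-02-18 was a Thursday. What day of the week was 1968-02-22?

Thursday

February 18, 1965 → February 18, 1966: 365 days.
February 18, 1966 → February 18, 1967: 365 days.
February 18, 1967 → February 18, 1968: 365 days.
Within February 1968: 22 − 18 = 4 days.
Total: 1099 days.
1099 is a multiple of 7, so 1968-02-22 falls on the same weekday: Thursday.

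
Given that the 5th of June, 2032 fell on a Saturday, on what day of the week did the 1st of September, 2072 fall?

Thursday

From June 5, 2032 to June 5, 2072: 40 years, of which 10 contain a Feb 29 — 30×365 + 10×366 = 14610 days.
June 2072: 30 − 5 = 25 days remain.
Then July (31), August (31): 31 + 31 = 62 days.
September 1, 2072: 1 day.
Residual: 88 days.
Total: 14698 days.
14698 mod 7 = 5, so 5 days after Saturday is Thursday.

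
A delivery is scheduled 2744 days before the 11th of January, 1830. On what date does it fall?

the 8th of July, 1822

Count 2744 days before January 11, 1830:
From July 8, 1822 to July 8, 1829: 7 years, of which 2 contain a Feb 29 — 5×365 + 2×366 = 2557 days.
July 1829: 31 − 8 = 23 days remain.
Then August (31), September (30), October (31), November (30), December (31): 31 + 30 + 31 + 30 + 31 = 153 days.
January 1–11, 1830: 11 days.
Residual: 187 days.
Total: 2744 days.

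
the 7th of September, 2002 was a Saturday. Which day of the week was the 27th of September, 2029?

From September 7, 2002 to September 7, 2029: 27 years, of which 7 contain a Feb 29 — 20×365 + 7×366 = 9862 days.
Within September 2029: 27 − 7 = 20 days.
Total: 9882 days.
9882 mod 7 = 5, so 5 days after Saturday is Thursday.

Thursday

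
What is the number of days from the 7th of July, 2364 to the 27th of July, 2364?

Within July 2364: 27 − 7 = 20 days.

20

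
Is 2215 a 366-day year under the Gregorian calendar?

No

2215 is not a leap year.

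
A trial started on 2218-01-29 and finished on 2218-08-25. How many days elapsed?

January 2218: 31 − 29 = 2 days remain.
Then February 2218 (28), March (31), April (30), May (31), June (30), July (31): 28 + 31 + 30 + 31 + 30 + 31 = 181 days.
August 1–25, 2218: 25 days.
Total: 2 + 181 + 25 = 208 days.

208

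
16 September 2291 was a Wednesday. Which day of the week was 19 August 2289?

Count forward from the earlier date (August 19, 2289) to the later (September 16, 2291):
August 19, 2289 → August 19, 2290: 365 days.
August 19, 2290 → August 19, 2291: 365 days.
August 2291: 31 − 19 = 12 days remain.
September 1–16, 2291: 16 days.
Residual: 28 days.
Total: 758 days.
758 mod 7 = 2, so 2 days before Wednesday is Monday.

Monday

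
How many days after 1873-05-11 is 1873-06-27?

May 1873: 31 − 11 = 20 days remain.
June 1–27, 1873: 27 days.
Total: 20 + 27 = 47 days.

47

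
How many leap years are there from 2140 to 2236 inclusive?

24

Years divisible by 4: 2140, 2144, …, 2236 — 25 in all.
Of these, 2200 is divisible by 100 but not 400, so not leap.
Leap years: 25 − 1 = 24.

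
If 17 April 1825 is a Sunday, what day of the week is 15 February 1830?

April 17, 1825 → April 17, 1826: 365 days.
April 17, 1826 → April 17, 1827: 365 days.
April 17, 1827 → April 17, 1828: 366 days (1828 is a leap year).
April 17, 1828 → April 17, 1829: 365 days.
April 1829: 30 − 17 = 13 days remain.
Then 9 full months totalling 276 days.
February 1–15, 1830: 15 days (1830 is not a leap year).
Residual: 304 days.
Total: 1765 days.
1765 mod 7 = 1, so 1 day after Sunday is Monday.

Monday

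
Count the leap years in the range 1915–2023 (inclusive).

27

Years divisible by 4: 1916, 1920, …, 2020 — 27 in all.
2000 is divisible by 400, so still leap.
No century exceptions apply. Count: 27.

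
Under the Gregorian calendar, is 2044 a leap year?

2044 is a leap year.

Yes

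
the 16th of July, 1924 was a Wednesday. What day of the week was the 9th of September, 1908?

Wednesday

Count forward from the earlier date (September 9, 1908) to the later (July 16, 1924):
From September 9, 1908 to September 9, 1923: 15 years, of which 3 contain a Feb 29 — 12×365 + 3×366 = 5478 days.
September 1923: 30 − 9 = 21 days remain.
Then 9 full months totalling 274 days.
July 1–16, 1924: 16 days.
Residual: 311 days.
Total: 5789 days.
5789 is a multiple of 7, so the 9th of September, 1908 falls on the same weekday: Wednesday.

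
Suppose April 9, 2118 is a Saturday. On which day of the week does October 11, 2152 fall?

Wednesday

From April 9, 2118 to April 9, 2152: 34 years, of which 9 contain a Feb 29 — 25×365 + 9×366 = 12419 days.
April 2152: 30 − 9 = 21 days remain.
Then May (31), June (30), July (31), August (31), September (30): 31 + 30 + 31 + 31 + 30 = 153 days.
October 1–11, 2152: 11 days.
Residual: 185 days.
Total: 12604 days.
12604 mod 7 = 4, so 4 days after Saturday is Wednesday.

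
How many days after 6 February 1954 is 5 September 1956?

942

February 1954: 28 − 6 = 22 days remain (1954 is not a leap year, so February has 28 days).
Then 30 full months totalling 915 days.
September 1–5, 1956: 5 days.
Total: 22 + 915 + 5 = 942 days.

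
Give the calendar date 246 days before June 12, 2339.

October 9, 2338

Count 246 days before June 12, 2339:
October 2338: 31 − 9 = 22 days remain.
Then November (30), December (31), January (31), February 2339 (28), March (31), April (30), May (31): 30 + 31 + 31 + 28 + 31 + 30 + 31 = 212 days.
June 1–12, 2339: 12 days.
Residual: 246 days.
Total: 246 days.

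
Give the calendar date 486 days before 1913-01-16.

1911-09-18

Count 486 days before January 16, 1913:
Day-of-year of September 18, 1911: 261.
Day-of-year of January 16, 1913: 16.
1911 has 365 days, so 365 − 261 = 104 days remain in 1911.
Full years: 1912: 366. Sum = 366.
Total: 104 + 366 + 16 = 486 days.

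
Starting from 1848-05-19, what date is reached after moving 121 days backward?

1848-01-19

Count 121 days before May 19, 1848:
January 1848: 31 − 19 = 12 days remain.
Then February 1848 (29), March (31), April (30): 29 + 31 + 30 = 90 days.
May 1–19, 1848: 19 days.
Total: 12 + 90 + 19 = 121 days.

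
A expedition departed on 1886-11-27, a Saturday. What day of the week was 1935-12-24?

Tuesday

Day-of-year of November 27, 1886: 331.
Day-of-year of December 24, 1935: 358.
1886 has 365 days, so 365 − 331 = 34 days remain in 1886.
Full years 1887–1934: 37 common + 11 leap = 37×365 + 11×366 = 17531 days.
Total: 34 + 17531 + 358 = 17923 days.
17923 mod 7 = 3, so 3 days after Saturday is Tuesday.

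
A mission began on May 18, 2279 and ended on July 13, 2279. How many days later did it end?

56

May 2279: 31 − 18 = 13 days remain.
Then June (30): 30 days.
July 1–13, 2279: 13 days.
Total: 13 + 30 + 13 = 56 days.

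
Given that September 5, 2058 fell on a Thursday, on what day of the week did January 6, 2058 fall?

Sunday

Count forward from the earlier date (January 6, 2058) to the later (September 5, 2058):
January 2058: 31 − 6 = 25 days remain.
Then February 2058 (28), March (31), April (30), May (31), June (30), July (31), August (31): 28 + 31 + 30 + 31 + 30 + 31 + 31 = 212 days.
September 1–5, 2058: 5 days.
Total: 25 + 212 + 5 = 242 days.
242 mod 7 = 4, so 4 days before Thursday is Sunday.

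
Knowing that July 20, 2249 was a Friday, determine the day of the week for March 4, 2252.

Thursday

July 20, 2249 → July 20, 2250: 365 days.
July 20, 2250 → July 20, 2251: 365 days.
July 2251: 31 − 20 = 11 days remain.
Then August (31), September (30), October (31), November (30), December (31), January (31), February 2252 (29): 31 + 30 + 31 + 30 + 31 + 31 + 29 = 213 days.
March 1–4, 2252: 4 days.
Residual: 228 days.
Total: 958 days.
958 mod 7 = 6, so 6 days after Friday is Thursday.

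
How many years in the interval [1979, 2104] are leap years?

31

Years divisible by 4: 1980, 1984, …, 2104 — 32 in all.
Of these, 2100 is divisible by 100 but not 400, so not leap.
2000 is divisible by 400, so still leap.
Leap years: 32 − 1 = 31.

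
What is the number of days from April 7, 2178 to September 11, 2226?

17688

Day-of-year of April 7, 2178: 97.
Day-of-year of September 11, 2226: 254.
2178 has 365 days, so 365 − 97 = 268 days remain in 2178.
Full years 2179–2225: 36 common + 11 leap = 36×365 + 11×366 = 17166 days.
Total: 268 + 17166 + 254 = 17688 days.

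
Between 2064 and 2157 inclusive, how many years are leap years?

23

Years divisible by 4: 2064, 2068, …, 2156 — 24 in all.
Of these, 2100 is divisible by 100 but not 400, so not leap.
Leap years: 24 − 1 = 23.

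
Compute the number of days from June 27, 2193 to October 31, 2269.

From June 27, 2193 to June 27, 2269: 76 years, of which 18 contain a Feb 29 — 58×365 + 18×366 = 27758 days.
(2200 is not a leap year (divisible by 100 but not 400).)
June 2269: 30 − 27 = 3 days remain.
Then July (31), August (31), September (30): 31 + 31 + 30 = 92 days.
October 1–31, 2269: 31 days.
Residual: 126 days.
Total: 27884 days.

27884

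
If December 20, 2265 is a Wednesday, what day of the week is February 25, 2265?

Count forward from the earlier date (February 25, 2265) to the later (December 20, 2265):
February 2265: 28 − 25 = 3 days remain (2265 is not a leap year, so February has 28 days).
Then 9 full months totalling 275 days.
December 1–20, 2265: 20 days.
Total: 3 + 275 + 20 = 298 days.
298 mod 7 = 4, so 4 days before Wednesday is Saturday.

Saturday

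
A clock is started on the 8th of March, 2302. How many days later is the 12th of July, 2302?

March 2302: 31 − 8 = 23 days remain.
Then April (30), May (31), June (30): 30 + 31 + 30 = 91 days.
July 1–12, 2302: 12 days.
Total: 23 + 91 + 12 = 126 days.

126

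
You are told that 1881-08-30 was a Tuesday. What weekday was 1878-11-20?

Wednesday

Count forward from the earlier date (November 20, 1878) to the later (August 30, 1881):
November 20, 1878 → November 20, 1879: 365 days.
November 20, 1879 → November 20, 1880: 366 days (1880 is a leap year).
November 1880: 30 − 20 = 10 days remain.
Then December (31), January (31), February 1881 (28), March (31), April (30), May (31), June (30), July (31): 31 + 31 + 28 + 31 + 30 + 31 + 30 + 31 = 243 days.
August 1–30, 1881: 30 days.
Residual: 283 days.
Total: 1014 days.
1014 mod 7 = 6, so 6 days before Tuesday is Wednesday.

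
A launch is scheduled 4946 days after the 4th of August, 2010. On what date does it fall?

the 18th of February, 2024

Count 4946 days after August 4, 2010:
Day-of-year of August 4, 2010: 216.
Day-of-year of February 18, 2024: 49.
2010 has 365 days, so 365 − 216 = 149 days remain in 2010.
Full years 2011–2023: 10 common + 3 leap = 10×365 + 3×366 = 4748 days.
Total: 149 + 4748 + 49 = 4946 days.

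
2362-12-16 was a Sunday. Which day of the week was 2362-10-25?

Thursday

Count forward from the earlier date (October 25, 2362) to the later (December 16, 2362):
October 2362: 31 − 25 = 6 days remain.
Then November (30): 30 days.
December 1–16, 2362: 16 days.
Total: 6 + 30 + 16 = 52 days.
52 mod 7 = 3, so 3 days before Sunday is Thursday.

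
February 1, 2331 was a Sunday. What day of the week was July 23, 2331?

February 2331: 28 − 1 = 27 days remain (2331 is not a leap year, so February has 28 days).
Then March (31), April (30), May (31), June (30): 31 + 30 + 31 + 30 = 122 days.
July 1–23, 2331: 23 days.
Total: 27 + 122 + 23 = 172 days.
172 mod 7 = 4, so 4 days after Sunday is Thursday.

Thursday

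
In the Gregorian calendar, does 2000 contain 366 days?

2000 is a leap year (divisible by 400).

Yes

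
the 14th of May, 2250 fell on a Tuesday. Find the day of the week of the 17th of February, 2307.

Sunday

Day-of-year of May 14, 2250: 134.
Day-of-year of February 17, 2307: 48.
2250 has 365 days, so 365 − 134 = 231 days remain in 2250.
Full years 2251–2306: 43 common + 13 leap = 43×365 + 13×366 = 20453 days.
Total: 231 + 20453 + 48 = 20732 days.
20732 mod 7 = 5, so 5 days after Tuesday is Sunday.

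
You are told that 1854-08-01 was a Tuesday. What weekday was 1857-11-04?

Wednesday

Day-of-year of August 1, 1854: 213.
Day-of-year of November 4, 1857: 308.
1854 has 365 days, so 365 − 213 = 152 days remain in 1854.
Full years: 1855: 365; 1856: 366. Sum = 731.
Total: 152 + 731 + 308 = 1191 days.
1191 mod 7 = 1, so 1 day after Tuesday is Wednesday.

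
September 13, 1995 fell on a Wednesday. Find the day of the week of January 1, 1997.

Wednesday

September 13, 1995 → September 13, 1996: 366 days (1996 is a leap year).
September 1996: 30 − 13 = 17 days remain.
Then October (31), November (30), December (31): 31 + 30 + 31 = 92 days.
January 1, 1997: 1 day.
Residual: 110 days.
Total: 476 days.
476 is a multiple of 7, so January 1, 1997 falls on the same weekday: Wednesday.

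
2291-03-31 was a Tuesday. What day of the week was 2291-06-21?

Sunday

March 2291: 31 − 31 = 0 days remain.
Then April (30), May (31): 30 + 31 = 61 days.
June 1–21, 2291: 21 days.
Total: 0 + 61 + 21 = 82 days.
82 mod 7 = 5, so 5 days after Tuesday is Sunday.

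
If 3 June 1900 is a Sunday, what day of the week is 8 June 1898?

Count forward from the earlier date (June 8, 1898) to the later (June 3, 1900):
Day-of-year of June 8, 1898: 159.
Day-of-year of June 3, 1900: 154.
1898 has 365 days, so 365 − 159 = 206 days remain in 1898.
Full years: 1899: 365. Sum = 365.
Total: 206 + 365 + 154 = 725 days.
725 mod 7 = 4, so 4 days before Sunday is Wednesday.

Wednesday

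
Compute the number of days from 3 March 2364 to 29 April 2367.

Day-of-year of March 3, 2364: 63.
Day-of-year of April 29, 2367: 119.
2364 has 366 days, so 366 − 63 = 303 days remain in 2364.
Full years: 2365: 365; 2366: 365. Sum = 730.
Total: 303 + 730 + 119 = 1152 days.

1152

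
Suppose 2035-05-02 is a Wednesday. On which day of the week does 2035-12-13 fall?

May 2035: 31 − 2 = 29 days remain.
Then June (30), July (31), August (31), September (30), October (31), November (30): 30 + 31 + 31 + 30 + 31 + 30 = 183 days.
December 1–13, 2035: 13 days.
Total: 29 + 183 + 13 = 225 days.
225 mod 7 = 1, so 1 day after Wednesday is Thursday.

Thursday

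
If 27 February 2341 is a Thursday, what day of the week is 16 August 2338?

Tuesday

Count forward from the earlier date (August 16, 2338) to the later (February 27, 2341):
August 16, 2338 → August 16, 2339: 365 days.
August 16, 2339 → August 16, 2340: 366 days (2340 is a leap year).
August 2340: 31 − 16 = 15 days remain.
Then September (30), October (31), November (30), December (31), January (31): 30 + 31 + 30 + 31 + 31 = 153 days.
February 1–27, 2341: 27 days (2341 is not a leap year).
Residual: 195 days.
Total: 926 days.
926 mod 7 = 2, so 2 days before Thursday is Tuesday.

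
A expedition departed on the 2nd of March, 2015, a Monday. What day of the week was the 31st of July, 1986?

Thursday

Count forward from the earlier date (July 31, 1986) to the later (March 2, 2015):
Day-of-year of July 31, 1986: 212.
Day-of-year of March 2, 2015: 61.
1986 has 365 days, so 365 − 212 = 153 days remain in 1986.
Full years 1987–2014: 21 common + 7 leap = 21×365 + 7×366 = 10227 days.
Total: 153 + 10227 + 61 = 10441 days.
10441 mod 7 = 4, so 4 days before Monday is Thursday.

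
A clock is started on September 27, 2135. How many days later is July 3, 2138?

September 27, 2135 → September 27, 2136: 366 days (2136 is a leap year).
September 27, 2136 → September 27, 2137: 365 days.
September 2137: 30 − 27 = 3 days remain.
Then 9 full months totalling 273 days.
July 1–3, 2138: 3 days.
Residual: 279 days.
Total: 1010 days.

1010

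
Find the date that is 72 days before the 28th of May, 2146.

the 17th of March, 2146

Count 72 days before May 28, 2146:
March 2146: 31 − 17 = 14 days remain.
Then April (30): 30 days.
May 1–28, 2146: 28 days.
Total: 14 + 30 + 28 = 72 days.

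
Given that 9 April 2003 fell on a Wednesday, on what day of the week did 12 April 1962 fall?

Thursday

Count forward from the earlier date (April 12, 1962) to the later (April 9, 2003):
Day-of-year of April 12, 1962: 102.
Day-of-year of April 9, 2003: 99.
1962 has 365 days, so 365 − 102 = 263 days remain in 1962.
Full years 1963–2002: 30 common + 10 leap = 30×365 + 10×366 = 14610 days.
Total: 263 + 14610 + 99 = 14972 days.
14972 mod 7 = 6, so 6 days before Wednesday is Thursday.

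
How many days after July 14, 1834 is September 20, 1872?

13948

Day-of-year of July 14, 1834: 195.
Day-of-year of September 20, 1872: 264.
1834 has 365 days, so 365 − 195 = 170 days remain in 1834.
Full years 1835–1871: 28 common + 9 leap = 28×365 + 9×366 = 13514 days.
Total: 170 + 13514 + 264 = 13948 days.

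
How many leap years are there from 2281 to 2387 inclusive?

Years divisible by 4: 2284, 2288, …, 2384 — 26 in all.
Of these, 2300 is divisible by 100 but not 400, so not leap.
Leap years: 26 − 1 = 25.

25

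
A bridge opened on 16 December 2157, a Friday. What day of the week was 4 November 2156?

Count forward from the earlier date (November 4, 2156) to the later (December 16, 2157):
Day-of-year of November 4, 2156: 309.
Day-of-year of December 16, 2157: 350.
2156 has 366 days, so 366 − 309 = 57 days remain in 2156.
Total: 57 + 350 = 407 days.
407 mod 7 = 1, so 1 day before Friday is Thursday.

Thursday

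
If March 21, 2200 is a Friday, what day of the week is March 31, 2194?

Count forward from the earlier date (March 31, 2194) to the later (March 21, 2200):
March 31, 2194 → March 31, 2195: 365 days.
March 31, 2195 → March 31, 2196: 366 days (2196 is a leap year).
March 31, 2196 → March 31, 2197: 365 days.
March 31, 2197 → March 31, 2198: 365 days.
March 31, 2198 → March 31, 2199: 365 days.
March 2199: 31 − 31 = 0 days remain.
Then 11 full months totalling 334 days.
March 1–21, 2200: 21 days.
Residual: 355 days.
Total: 2181 days.
2181 mod 7 = 4, so 4 days before Friday is Monday.

Monday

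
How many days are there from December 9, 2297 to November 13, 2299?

Day-of-year of December 9, 2297: 343.
Day-of-year of November 13, 2299: 317.
2297 has 365 days, so 365 − 343 = 22 days remain in 2297.
Full years: 2298: 365. Sum = 365.
Total: 22 + 365 + 317 = 704 days.

704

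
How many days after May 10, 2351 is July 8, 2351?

May 2351: 31 − 10 = 21 days remain.
Then June (30): 30 days.
July 1–8, 2351: 8 days.
Total: 21 + 30 + 8 = 59 days.

59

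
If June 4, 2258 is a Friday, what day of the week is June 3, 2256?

Count forward from the earlier date (June 3, 2256) to the later (June 4, 2258):
Day-of-year of June 3, 2256: 155.
Day-of-year of June 4, 2258: 155.
2256 has 366 days, so 366 − 155 = 211 days remain in 2256.
Full years: 2257: 365. Sum = 365.
Total: 211 + 365 + 155 = 731 days.
731 mod 7 = 3, so 3 days before Friday is Tuesday.

Tuesday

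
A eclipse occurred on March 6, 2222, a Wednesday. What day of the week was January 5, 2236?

Tuesday

From March 6, 2222 to March 6, 2235: 13 years, of which 3 contain a Feb 29 — 10×365 + 3×366 = 4748 days.
March 2235: 31 − 6 = 25 days remain.
Then 9 full months totalling 275 days.
January 1–5, 2236: 5 days.
Residual: 305 days.
Total: 5053 days.
5053 mod 7 = 6, so 6 days after Wednesday is Tuesday.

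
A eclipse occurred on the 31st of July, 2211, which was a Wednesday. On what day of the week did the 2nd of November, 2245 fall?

Day-of-year of July 31, 2211: 212.
Day-of-year of November 2, 2245: 306.
2211 has 365 days, so 365 − 212 = 153 days remain in 2211.
Full years 2212–2244: 24 common + 9 leap = 24×365 + 9×366 = 12054 days.
Total: 153 + 12054 + 306 = 12513 days.
12513 mod 7 = 4, so 4 days after Wednesday is Sunday.

Sunday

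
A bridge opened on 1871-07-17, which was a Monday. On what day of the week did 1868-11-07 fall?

Count forward from the earlier date (November 7, 1868) to the later (July 17, 1871):
Day-of-year of November 7, 1868: 312.
Day-of-year of July 17, 1871: 198.
1868 has 366 days, so 366 − 312 = 54 days remain in 1868.
Full years: 1869: 365; 1870: 365. Sum = 730.
Total: 54 + 730 + 198 = 982 days.
982 mod 7 = 2, so 2 days before Monday is Saturday.

Saturday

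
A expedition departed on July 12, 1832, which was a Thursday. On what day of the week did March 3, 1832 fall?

Count forward from the earlier date (March 3, 1832) to the later (July 12, 1832):
March 1832: 31 − 3 = 28 days remain.
Then April (30), May (31), June (30): 30 + 31 + 30 = 91 days.
July 1–12, 1832: 12 days.
Total: 28 + 91 + 12 = 131 days.
131 mod 7 = 5, so 5 days before Thursday is Saturday.

Saturday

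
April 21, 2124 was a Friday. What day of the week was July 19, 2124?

Wednesday

April 2124: 30 − 21 = 9 days remain.
Then May (31), June (30): 31 + 30 = 61 days.
July 1–19, 2124: 19 days.
Total: 9 + 61 + 19 = 89 days.
89 mod 7 = 5, so 5 days after Friday is Wednesday.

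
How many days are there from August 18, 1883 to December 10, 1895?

4497

Day-of-year of August 18, 1883: 230.
Day-of-year of December 10, 1895: 344.
1883 has 365 days, so 365 − 230 = 135 days remain in 1883.
Full years 1884–1894: 8 common + 3 leap = 8×365 + 3×366 = 4018 days.
Total: 135 + 4018 + 344 = 4497 days.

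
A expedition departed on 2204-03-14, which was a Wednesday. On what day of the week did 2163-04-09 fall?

Count forward from the earlier date (April 9, 2163) to the later (March 14, 2204):
From April 9, 2163 to April 9, 2203: 40 years, of which 9 contain a Feb 29 — 31×365 + 9×366 = 14609 days.
(2200 is not a leap year (divisible by 100 but not 400).)
April 2203: 30 − 9 = 21 days remain.
Then 10 full months totalling 305 days.
March 1–14, 2204: 14 days.
Residual: 340 days.
Total: 14949 days.
14949 mod 7 = 4, so 4 days before Wednesday is Saturday.

Saturday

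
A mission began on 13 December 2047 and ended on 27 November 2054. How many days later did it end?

Day-of-year of December 13, 2047: 347.
Day-of-year of November 27, 2054: 331.
2047 has 365 days, so 365 − 347 = 18 days remain in 2047.
Full years: 2048: 366; 2049: 365; 2050: 365; 2051: 365; 2052: 366; 2053: 365. Sum = 2192.
Total: 18 + 2192 + 331 = 2541 days.

2541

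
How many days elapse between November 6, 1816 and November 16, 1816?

10

Within November 1816: 16 − 6 = 10 days.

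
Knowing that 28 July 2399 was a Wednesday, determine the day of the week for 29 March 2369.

Saturday

Count forward from the earlier date (March 29, 2369) to the later (July 28, 2399):
From March 29, 2369 to March 29, 2399: 30 years, of which 7 contain a Feb 29 — 23×365 + 7×366 = 10957 days.
March 2399: 31 − 29 = 2 days remain.
Then April (30), May (31), June (30): 30 + 31 + 30 = 91 days.
July 1–28, 2399: 28 days.
Residual: 121 days.
Total: 11078 days.
11078 mod 7 = 4, so 4 days before Wednesday is Saturday.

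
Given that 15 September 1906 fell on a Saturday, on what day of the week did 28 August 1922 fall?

Monday

Day-of-year of September 15, 1906: 258.
Day-of-year of August 28, 1922: 240.
1906 has 365 days, so 365 − 258 = 107 days remain in 1906.
Full years 1907–1921: 11 common + 4 leap = 11×365 + 4×366 = 5479 days.
Total: 107 + 5479 + 240 = 5826 days.
5826 mod 7 = 2, so 2 days after Saturday is Monday.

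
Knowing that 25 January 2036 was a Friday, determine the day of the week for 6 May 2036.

Tuesday

January 2036: 31 − 25 = 6 days remain.
Then February 2036 (29), March (31), April (30): 29 + 31 + 30 = 90 days.
May 1–6, 2036: 6 days.
Total: 6 + 90 + 6 = 102 days.
102 mod 7 = 4, so 4 days after Friday is Tuesday.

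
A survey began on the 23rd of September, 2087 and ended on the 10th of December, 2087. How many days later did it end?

September 2087: 30 − 23 = 7 days remain.
Then October (31), November (30): 31 + 30 = 61 days.
December 1–10, 2087: 10 days.
Total: 7 + 61 + 10 = 78 days.

78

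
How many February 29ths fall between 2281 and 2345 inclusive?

15

Years divisible by 4: 2284, 2288, …, 2344 — 16 in all.
Of these, 2300 is divisible by 100 but not 400, so not leap.
Leap years: 16 − 1 = 15.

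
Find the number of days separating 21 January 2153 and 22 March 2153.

60

January 2153: 31 − 21 = 10 days remain.
Then February 2153 (28): 28 days.
March 1–22, 2153: 22 days.
Total: 10 + 28 + 22 = 60 days.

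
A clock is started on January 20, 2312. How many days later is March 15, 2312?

55

January 2312: 31 − 20 = 11 days remain.
Then February 2312 (29): 29 days.
March 1–15, 2312: 15 days.
Total: 11 + 29 + 15 = 55 days.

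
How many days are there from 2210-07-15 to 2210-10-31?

July 2210: 31 − 15 = 16 days remain.
Then August (31), September (30): 31 + 30 = 61 days.
October 1–31, 2210: 31 days.
Total: 16 + 61 + 31 = 108 days.

108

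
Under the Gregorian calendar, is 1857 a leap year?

No

1857 is not a leap year.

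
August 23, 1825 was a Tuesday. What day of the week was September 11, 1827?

Tuesday

August 1825: 31 − 23 = 8 days remain.
Then 24 full months totalling 730 days.
September 1–11, 1827: 11 days.
Total: 8 + 730 + 11 = 749 days.
749 is a multiple of 7, so September 11, 1827 falls on the same weekday: Tuesday.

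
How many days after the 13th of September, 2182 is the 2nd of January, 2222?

14355

From September 13, 2182 to September 13, 2221: 39 years, of which 9 contain a Feb 29 — 30×365 + 9×366 = 14244 days.
(2200 is not a leap year (divisible by 100 but not 400).)
September 2221: 30 − 13 = 17 days remain.
Then October (31), November (30), December (31): 31 + 30 + 31 = 92 days.
January 1–2, 2222: 2 days.
Residual: 111 days.
Total: 14355 days.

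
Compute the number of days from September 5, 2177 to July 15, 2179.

678

September 5, 2177 → September 5, 2178: 365 days.
September 2178: 30 − 5 = 25 days remain.
Then 9 full months totalling 273 days.
July 1–15, 2179: 15 days.
Residual: 313 days.
Total: 678 days.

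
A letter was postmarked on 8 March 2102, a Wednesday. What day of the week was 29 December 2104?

March 2102: 31 − 8 = 23 days remain.
Then 32 full months totalling 975 days.
December 1–29, 2104: 29 days.
Total: 23 + 975 + 29 = 1027 days.
1027 mod 7 = 5, so 5 days after Wednesday is Monday.

Monday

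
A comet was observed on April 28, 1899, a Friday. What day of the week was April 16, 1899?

Sunday

Count forward from the earlier date (April 16, 1899) to the later (April 28, 1899):
Within April 1899: 28 − 16 = 12 days.
12 mod 7 = 5, so 5 days before Friday is Sunday.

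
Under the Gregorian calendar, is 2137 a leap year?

2137 is not a leap year.

No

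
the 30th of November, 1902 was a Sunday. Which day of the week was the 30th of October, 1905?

Day-of-year of November 30, 1902: 334.
Day-of-year of October 30, 1905: 303.
1902 has 365 days, so 365 − 334 = 31 days remain in 1902.
Full years: 1903: 365; 1904: 366. Sum = 731.
Total: 31 + 731 + 303 = 1065 days.
1065 mod 7 = 1, so 1 day after Sunday is Monday.

Monday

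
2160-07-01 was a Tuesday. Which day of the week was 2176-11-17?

Sunday

Day-of-year of July 1, 2160: 183.
Day-of-year of November 17, 2176: 322.
2160 has 366 days, so 366 − 183 = 183 days remain in 2160.
Full years 2161–2175: 12 common + 3 leap = 12×365 + 3×366 = 5478 days.
Total: 183 + 5478 + 322 = 5983 days.
5983 mod 7 = 5, so 5 days after Tuesday is Sunday.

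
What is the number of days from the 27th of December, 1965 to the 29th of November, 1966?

December 1965: 31 − 27 = 4 days remain.
Then 10 full months totalling 304 days.
November 1–29, 1966: 29 days.
Residual: 337 days.
Total: 337 days.

337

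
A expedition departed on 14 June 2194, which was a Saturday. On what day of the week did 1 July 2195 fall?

June 14, 2194 → June 14, 2195: 365 days.
June 2195: 30 − 14 = 16 days remain.
July 1, 2195: 1 day.
Residual: 17 days.
Total: 382 days.
382 mod 7 = 4, so 4 days after Saturday is Wednesday.

Wednesday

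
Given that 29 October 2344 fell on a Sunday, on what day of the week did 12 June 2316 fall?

Monday

Count forward from the earlier date (June 12, 2316) to the later (October 29, 2344):
From June 12, 2316 to June 12, 2344: 28 years, of which 7 contain a Feb 29 — 21×365 + 7×366 = 10227 days.
June 2344: 30 − 12 = 18 days remain.
Then July (31), August (31), September (30): 31 + 31 + 30 = 92 days.
October 1–29, 2344: 29 days.
Residual: 139 days.
Total: 10366 days.
10366 mod 7 = 6, so 6 days before Sunday is Monday.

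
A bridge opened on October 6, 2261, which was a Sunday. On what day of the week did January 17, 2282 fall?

From October 6, 2261 to October 6, 2281: 20 years, of which 5 contain a Feb 29 — 15×365 + 5×366 = 7305 days.
October 2281: 31 − 6 = 25 days remain.
Then November (30), December (31): 30 + 31 = 61 days.
January 1–17, 2282: 17 days.
Residual: 103 days.
Total: 7408 days.
7408 mod 7 = 2, so 2 days after Sunday is Tuesday.

Tuesday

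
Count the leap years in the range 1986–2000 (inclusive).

Years divisible by 4 in [1986, 2000]: 1988, 1992, 1996, 2000.
2000 is divisible by 400, so still leap.
No century exceptions apply. Count: 4.

4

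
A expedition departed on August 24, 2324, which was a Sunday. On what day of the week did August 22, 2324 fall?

Count forward from the earlier date (August 22, 2324) to the later (August 24, 2324):
Within August 2324: 24 − 22 = 2 days.
2 mod 7 = 2, so 2 days before Sunday is Friday.

Friday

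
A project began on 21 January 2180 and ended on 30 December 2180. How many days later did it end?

344

January 2180: 31 − 21 = 10 days remain.
Then 10 full months totalling 304 days.
December 1–30, 2180: 30 days.
Total: 10 + 304 + 30 = 344 days.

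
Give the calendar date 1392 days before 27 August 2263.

4 November 2259

Count 1392 days before August 27, 2263:
November 4, 2259 → November 4, 2260: 366 days (2260 is a leap year).
November 4, 2260 → November 4, 2261: 365 days.
November 4, 2261 → November 4, 2262: 365 days.
November 2262: 30 − 4 = 26 days remain.
Then December (31), January (31), February 2263 (28), March (31), April (30), May (31), June (30), July (31): 31 + 31 + 28 + 31 + 30 + 31 + 30 + 31 = 243 days.
August 1–27, 2263: 27 days.
Residual: 296 days.
Total: 1392 days.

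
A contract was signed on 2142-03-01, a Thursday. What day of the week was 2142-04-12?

March 2142: 31 − 1 = 30 days remain.
April 1–12, 2142: 12 days.
Total: 30 + 12 = 42 days.
42 is a multiple of 7, so 2142-04-12 falls on the same weekday: Thursday.

Thursday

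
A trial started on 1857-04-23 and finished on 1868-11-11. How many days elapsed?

4220

From April 23, 1857 to April 23, 1868: 11 years, of which 3 contain a Feb 29 — 8×365 + 3×366 = 4018 days.
April 1868: 30 − 23 = 7 days remain.
Then May (31), June (30), July (31), August (31), September (30), October (31): 31 + 30 + 31 + 31 + 30 + 31 = 184 days.
November 1–11, 1868: 11 days.
Residual: 202 days.
Total: 4220 days.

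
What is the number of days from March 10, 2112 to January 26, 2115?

1052

March 10, 2112 → March 10, 2113: 365 days.
March 10, 2113 → March 10, 2114: 365 days.
March 2114: 31 − 10 = 21 days remain.
Then 9 full months totalling 275 days.
January 1–26, 2115: 26 days.
Residual: 322 days.
Total: 1052 days.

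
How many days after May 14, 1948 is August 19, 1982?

From May 14, 1948 to May 14, 1982: 34 years, of which 8 contain a Feb 29 — 26×365 + 8×366 = 12418 days.
May 1982: 31 − 14 = 17 days remain.
Then June (30), July (31): 30 + 31 = 61 days.
August 1–19, 1982: 19 days.
Residual: 97 days.
Total: 12515 days.

12515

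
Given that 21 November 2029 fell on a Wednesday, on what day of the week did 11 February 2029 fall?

Count forward from the earlier date (February 11, 2029) to the later (November 21, 2029):
February 2029: 28 − 11 = 17 days remain (2029 is not a leap year, so February has 28 days).
Then March (31), April (30), May (31), June (30), July (31), August (31), September (30), October (31): 31 + 30 + 31 + 30 + 31 + 31 + 30 + 31 = 245 days.
November 1–21, 2029: 21 days.
Total: 17 + 245 + 21 = 283 days.
283 mod 7 = 3, so 3 days before Wednesday is Sunday.

Sunday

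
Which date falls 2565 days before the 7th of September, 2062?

the 30th of August, 2055

Count 2565 days before September 7, 2062:
From August 30, 2055 to August 30, 2062: 7 years, of which 2 contain a Feb 29 — 5×365 + 2×366 = 2557 days.
August 2062: 31 − 30 = 1 day remains.
September 1–7, 2062: 7 days.
Residual: 8 days.
Total: 2565 days.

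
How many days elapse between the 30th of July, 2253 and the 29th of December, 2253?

152

July 2253: 31 − 30 = 1 day remains.
Then August (31), September (30), October (31), November (30): 31 + 30 + 31 + 30 = 122 days.
December 1–29, 2253: 29 days.
Total: 1 + 122 + 29 = 152 days.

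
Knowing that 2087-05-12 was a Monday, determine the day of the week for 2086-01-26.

Saturday

Count forward from the earlier date (January 26, 2086) to the later (May 12, 2087):
Day-of-year of January 26, 2086: 26.
Day-of-year of May 12, 2087: 132.
2086 has 365 days, so 365 − 26 = 339 days remain in 2086.
Total: 339 + 132 = 471 days.
471 mod 7 = 2, so 2 days before Monday is Saturday.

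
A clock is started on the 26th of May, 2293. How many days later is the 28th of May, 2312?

6941

From May 26, 2293 to May 26, 2312: 19 years, of which 4 contain a Feb 29 — 15×365 + 4×366 = 6939 days.
(2300 is not a leap year (divisible by 100 but not 400).)
Within May 2312: 28 − 26 = 2 days.
Total: 6941 days.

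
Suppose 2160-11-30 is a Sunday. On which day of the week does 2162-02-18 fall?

Day-of-year of November 30, 2160: 335.
Day-of-year of February 18, 2162: 49.
2160 has 366 days, so 366 − 335 = 31 days remain in 2160.
Full years: 2161: 365. Sum = 365.
Total: 31 + 365 + 49 = 445 days.
445 mod 7 = 4, so 4 days after Sunday is Thursday.

Thursday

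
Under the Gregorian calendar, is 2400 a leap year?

Yes

2400 is a leap year (divisible by 400).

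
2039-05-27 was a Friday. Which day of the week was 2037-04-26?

Count forward from the earlier date (April 26, 2037) to the later (May 27, 2039):
Day-of-year of April 26, 2037: 116.
Day-of-year of May 27, 2039: 147.
2037 has 365 days, so 365 − 116 = 249 days remain in 2037.
Full years: 2038: 365. Sum = 365.
Total: 249 + 365 + 147 = 761 days.
761 mod 7 = 5, so 5 days before Friday is Sunday.

Sunday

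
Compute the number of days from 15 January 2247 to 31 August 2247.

January 2247: 31 − 15 = 16 days remain.
Then February 2247 (28), March (31), April (30), May (31), June (30), July (31): 28 + 31 + 30 + 31 + 30 + 31 = 181 days.
August 1–31, 2247: 31 days.
Total: 16 + 181 + 31 = 228 days.

228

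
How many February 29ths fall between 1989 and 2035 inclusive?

11

Years divisible by 4 in [1989, 2035]: 1992, 1996, 2000, 2004, 2008, 2012, 2016, 2020, 2024, 2028, 2032.
2000 is divisible by 400, so still leap.
No century exceptions apply. Count: 11.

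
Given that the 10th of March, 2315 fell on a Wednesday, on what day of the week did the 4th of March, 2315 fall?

Count forward from the earlier date (March 4, 2315) to the later (March 10, 2315):
Within March 2315: 10 − 4 = 6 days.
6 mod 7 = 6, so 6 days before Wednesday is Thursday.

Thursday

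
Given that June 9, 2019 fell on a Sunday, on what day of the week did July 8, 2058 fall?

Day-of-year of June 9, 2019: 160.
Day-of-year of July 8, 2058: 189.
2019 has 365 days, so 365 − 160 = 205 days remain in 2019.
Full years 2020–2057: 28 common + 10 leap = 28×365 + 10×366 = 13880 days.
Total: 205 + 13880 + 189 = 14274 days.
14274 mod 7 = 1, so 1 day after Sunday is Monday.

Monday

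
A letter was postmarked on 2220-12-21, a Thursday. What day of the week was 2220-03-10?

Count forward from the earlier date (March 10, 2220) to the later (December 21, 2220):
March 2220: 31 − 10 = 21 days remain.
Then April (30), May (31), June (30), July (31), August (31), September (30), October (31), November (30): 30 + 31 + 30 + 31 + 31 + 30 + 31 + 30 = 244 days.
December 1–21, 2220: 21 days.
Total: 21 + 244 + 21 = 286 days.
286 mod 7 = 6, so 6 days before Thursday is Friday.

Friday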